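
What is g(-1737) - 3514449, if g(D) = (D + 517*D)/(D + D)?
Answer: -3514190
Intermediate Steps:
g(D) = 259 (g(D) = (518*D)/((2*D)) = (518*D)*(1/(2*D)) = 259)
g(-1737) - 3514449 = 259 - 3514449 = -3514190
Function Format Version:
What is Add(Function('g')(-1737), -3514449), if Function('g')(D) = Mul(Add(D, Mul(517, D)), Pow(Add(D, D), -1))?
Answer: -3514190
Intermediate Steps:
Function('g')(D) = 259 (Function('g')(D) = Mul(Mul(518, D), Pow(Mul(2, D), -1)) = Mul(Mul(518, D), Mul(Rational(1, 2), Pow(D, -1))) = 259)
Add(Function('g')(-1737), -3514449) = Add(259, -3514449) = -3514190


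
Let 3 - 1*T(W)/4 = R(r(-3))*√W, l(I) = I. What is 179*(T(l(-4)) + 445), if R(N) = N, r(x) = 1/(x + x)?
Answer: 81803 + 716*I/3 ≈ 81803.0 + 238.67*I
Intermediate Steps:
r(x) = 1/(2*x)
T(W) = 12 + 2*√W/3 (T(W) = 12 - 4*(½)/(-3)*√W = 12 - 4*(½)*(-⅓)*√W = 12 - (-2)*√W/3 = 12 + 2*√W/3)
179*(T(l(-4)) + 445) = 179*((12 + 2*√(-4)/3) + 445) = 179*((12 + 2*(2*I)/3) + 445) = 179*((12 + 4*I/3) + 445) = 179*(457 + 4*I/3) = 81803 + 716*I/3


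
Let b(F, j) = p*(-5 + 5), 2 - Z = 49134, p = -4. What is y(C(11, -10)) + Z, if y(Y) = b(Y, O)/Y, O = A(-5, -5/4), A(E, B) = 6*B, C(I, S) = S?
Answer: -49132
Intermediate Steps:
Z = -49132 (Z = 2 - 1*49134 = 2 - 49134 = -49132)
O = -15/2 (O = 6*(-5/4) = -15/2 ≈ -7.5000)
b(F, j) = 0 (b(F, j) = -4*(-5 + 5) = -4*0 = 0)
y(Y) = 0 (y(Y) = 0/Y = 0)
y(C(11, -10)) + Z = 0 - 49132 = -49132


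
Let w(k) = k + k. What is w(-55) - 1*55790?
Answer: -55900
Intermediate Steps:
w(k) = 2*k
w(-55) - 1*55790 = 2*(-55) - 1*55790 = -110 - 55790 = -55900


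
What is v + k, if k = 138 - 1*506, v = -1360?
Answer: -1728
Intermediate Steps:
k = -368 (k = 138 - 506 = -368)
v + k = -1360 - 368 = -1728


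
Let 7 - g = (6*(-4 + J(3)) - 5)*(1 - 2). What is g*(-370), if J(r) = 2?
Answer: 3700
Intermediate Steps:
g = -10 (g = 7 - (6*(-4 + 2) - 5)*(1 - 2) = 7 - (6*(-2) - 5)*(-1) = 7 - (-12 - 5)*(-1) = 7 - (-17)*(-1) = 7 - 1*17 = 7 - 17 = -10)
g*(-370) = -10*(-370) = 3700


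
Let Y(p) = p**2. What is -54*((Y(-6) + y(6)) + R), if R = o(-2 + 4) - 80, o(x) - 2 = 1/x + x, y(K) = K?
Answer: 1809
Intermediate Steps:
o(x) = 2 + x + 1/x (o(x) = 2 + (1/x + x) = 2 + (x + 1/x) = 2 + x + 1/x)
R = -151/2 (R = (2 + (-2 + 4) + 1/(-2 + 4)) - 80 = (2 + 2 + 1/2) - 80 = 9/2 - 80 = -151/2 ≈ -75.500)
-54*((Y(-6) + y(6)) + R) = -54*(((-6)**2 + 6) - 151/2) = -54*((36 + 6) - 151/2) = -54*(42 - 151/2) = -54*(-67/2) = 1809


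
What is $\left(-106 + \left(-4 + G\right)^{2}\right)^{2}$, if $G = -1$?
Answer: $6561$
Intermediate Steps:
$\left(-106 + \left(-4 + G\right)^{2}\right)^{2} = \left(-106 + \left(-4 - 1\right)^{2}\right)^{2} = \left(-106 + \left(-5\right)^{2}\right)^{2} = \left(-106 + 25\right)^{2} = \left(-81\right)^{2} = 6561$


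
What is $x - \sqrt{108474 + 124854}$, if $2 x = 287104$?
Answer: $143552 - 4 \sqrt{14583} \approx 1.4307 \cdot 10^{5}$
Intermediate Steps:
$x = 143552$ ($x = \frac{1}{2} \cdot 287104 = 143552$)
$x - \sqrt{108474 + 124854} = 143552 - \sqrt{108474 + 124854} = 143552 - \sqrt{233328} = 143552 - 4 \sqrt{14583}$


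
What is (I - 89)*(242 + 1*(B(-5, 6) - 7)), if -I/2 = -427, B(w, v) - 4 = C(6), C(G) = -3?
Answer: 180540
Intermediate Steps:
B(w, v) = 1 (B(w, v) = 4 - 3 = 1)
I = 854 (I = -2*(-427) = 854)
(I - 89)*(242 + 1*(B(-5, 6) - 7)) = (854 - 89)*(242 + 1*(1 - 7)) = 765*(242 + 1*(-6)) = 765*(242 - 6) = 765*236 = 180540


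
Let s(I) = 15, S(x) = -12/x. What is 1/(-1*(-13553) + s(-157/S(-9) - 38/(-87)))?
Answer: 1/13568 ≈ 7.3703e-5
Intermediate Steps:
1/(-1*(-13553) + s(-157/S(-9) - 38/(-87))) = 1/(-1*(-13553) + 15) = 1/(13553 + 15) = 1/13568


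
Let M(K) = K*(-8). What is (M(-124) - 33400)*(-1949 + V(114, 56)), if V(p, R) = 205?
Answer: 56519552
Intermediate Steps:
M(K) = -8*K
(M(-124) - 33400)*(-1949 + V(114, 56)) = (-8*(-124) - 33400)*(-1949 + 205) = (992 - 33400)*(-1744) = -32408*(-1744) = 56519552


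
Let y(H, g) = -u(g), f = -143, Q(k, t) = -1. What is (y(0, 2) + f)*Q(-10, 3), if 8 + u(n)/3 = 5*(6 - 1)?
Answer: 194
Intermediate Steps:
u(n) = 51 (u(n) = -24 + 3*(5*(6 - 1)) = -24 + 3*(5*5) = -24 + 3*25 = -24 + 75 = 51)
y(H, g) = -51 (y(H, g) = -1*51 = -51)
(y(0, 2) + f)*Q(-10, 3) = (-51 - 143)*(-1) = -194*(-1) = 194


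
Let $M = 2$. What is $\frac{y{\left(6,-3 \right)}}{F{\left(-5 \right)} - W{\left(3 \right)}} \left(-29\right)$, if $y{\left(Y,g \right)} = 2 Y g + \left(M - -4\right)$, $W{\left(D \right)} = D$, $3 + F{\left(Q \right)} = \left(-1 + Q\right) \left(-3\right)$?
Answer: $\frac{145}{2} \approx 72.5$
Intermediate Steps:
$F{\left(Q \right)} = - 3 Q$ ($F{\left(Q \right)} = -3 + \left(-1 + Q\right) \left(-3\right) = -3 - \left(-3 + 3 Q\right) = - 3 Q$)
$y{\left(Y,g \right)} = 6 + 2 Y g$ ($y{\left(Y,g \right)} = 2 Y g + \left(2 - -4\right) = 2 Y g + \left(2 + 4\right) = 2 Y g + 6 = 6 + 2 Y g$)
$\frac{y{\left(6,-3 \right)}}{F{\left(-5 \right)} - W{\left(3 \right)}} \left(-29\right) = \frac{6 + 2 \cdot 6 \left(-3\right)}{\left(-3\right) \left(-5\right) - 3} \left(-29\right) = \frac{6 - 36}{15 - 3} \left(-29\right) = - \frac{30}{12} \left(-29\right) = \left(-30\right) \frac{1}{12} \left(-29\right) = \left(- \frac{5}{2}\right) \left(-29\right) = \frac{145}{2}$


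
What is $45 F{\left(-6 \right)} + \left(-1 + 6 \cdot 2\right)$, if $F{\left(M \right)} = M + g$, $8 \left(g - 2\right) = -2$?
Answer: $- \frac{721}{4} \approx -180.25$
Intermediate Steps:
$g = \frac{7}{4}$ ($g = 2 + \frac{1}{8} \left(-2\right) = 2 - \frac{1}{4} = \frac{7}{4} \approx 1.75$)
$F{\left(M \right)} = \frac{7}{4} + M$ ($F{\left(M \right)} = M + \frac{7}{4} = \frac{7}{4} + M$)
$45 F{\left(-6 \right)} + \left(-1 + 6 \cdot 2\right) = 45 \left(\frac{7}{4} - 6\right) + \left(-1 + 6 \cdot 2\right) = 45 \left(- \frac{17}{4}\right) + \left(-1 + 12\right) = - \frac{765}{4} + 11 = - \frac{721}{4}$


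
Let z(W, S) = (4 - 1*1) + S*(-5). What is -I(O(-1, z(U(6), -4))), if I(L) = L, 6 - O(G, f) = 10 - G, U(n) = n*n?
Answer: 5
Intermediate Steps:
U(n) = n²
z(W, S) = 3 - 5*S (z(W, S) = (4 - 1) - 5*S = 3 - 5*S)
O(G, f) = -4 + G (O(G, f) = 6 - (10 - G) = 6 + (-10 + G) = -4 + G)
-I(O(-1, z(U(6), -4))) = -(-4 - 1) = -1*(-5) = 5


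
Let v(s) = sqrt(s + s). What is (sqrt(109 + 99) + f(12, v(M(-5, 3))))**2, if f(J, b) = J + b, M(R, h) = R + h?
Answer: 4*(6 + I + 2*sqrt(13))**2 ≈ 694.13 + 105.69*I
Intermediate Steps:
v(s) = sqrt(2)*sqrt(s) (v(s) = sqrt(2*s) = sqrt(2)*sqrt(s))
(sqrt(109 + 99) + f(12, v(M(-5, 3))))**2 = (sqrt(109 + 99) + (12 + sqrt(2)*sqrt(-5 + 3)))**2 = (sqrt(208) + (12 + sqrt(2)*sqrt(-2)))**2 = (4*sqrt(13) + (12 + sqrt(2)*(I*sqrt(2))))**2 = (4*sqrt(13) + (12 + 2*I))**2 = (12 + 2*I + 4*sqrt(13))**2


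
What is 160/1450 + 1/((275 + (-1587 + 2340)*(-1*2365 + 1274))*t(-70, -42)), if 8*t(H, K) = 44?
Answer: 72269679/654945280 ≈ 0.11034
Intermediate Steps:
t(H, K) = 11/2 (t(H, K) = (⅛)*44 = 11/2)
160/1450 + 1/((275 + (-1587 + 2340)*(-1*2365 + 1274))*t(-70, -42)) = 160/1450 + 1/((275 + (-1587 + 2340)*(-1*2365 + 1274))*(11/2)) = 160*(1/1450) + (2/11)/(275 + 753*(-2365 + 1274)) = 16/145 + (2/11)/(275 + 753*(-1091)) = 16/145 + (2/11)/(275 - 821523) = 16/145 + (2/11)/(-821248) = 16/145 - 1/821248*2/11 = 16/145 - 1/4516864 = 72269679/654945280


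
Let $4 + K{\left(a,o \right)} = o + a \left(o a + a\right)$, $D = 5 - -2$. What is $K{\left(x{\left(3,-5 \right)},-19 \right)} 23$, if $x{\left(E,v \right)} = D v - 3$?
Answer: $-598345$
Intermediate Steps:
$D = 7$ ($D = 5 + 2 = 7$)
$x{\left(E,v \right)} = -3 + 7 v$ ($x{\left(E,v \right)} = 7 v - 3 = -3 + 7 v$)
$K{\left(a,o \right)} = -4 + o + a \left(a + a o\right)$ ($K{\left(a,o \right)} = -4 + \left(o + a \left(o a + a\right)\right) = -4 + \left(o + a \left(a o + a\right)\right) = -4 + \left(o + a \left(a + a o\right)\right) = -4 + o + a \left(a + a o\right)$)
$K{\left(x{\left(3,-5 \right)},-19 \right)} 23 = \left(-4 - 19 + \left(-3 + 7 \left(-5\right)\right)^{2} - 19 \left(-3 + 7 \left(-5\right)\right)^{2}\right) 23 = \left(-4 - 19 + \left(-3 - 35\right)^{2} - 19 \left(-3 - 35\right)^{2}\right) 23 = \left(-4 - 19 + \left(-38\right)^{2} - 19 \left(-38\right)^{2}\right) 23 = \left(-4 - 19 + 1444 - 27436\right) 23 = \left(-26015\right) 23 = -598345$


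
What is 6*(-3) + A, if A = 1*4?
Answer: -14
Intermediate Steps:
A = 4
6*(-3) + A = 6*(-3) + 4 = -18 + 4 = -14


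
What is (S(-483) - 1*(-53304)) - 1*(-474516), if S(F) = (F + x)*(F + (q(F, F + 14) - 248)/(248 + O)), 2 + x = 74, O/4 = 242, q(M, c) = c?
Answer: 883515615/1216 ≈ 7.2658e+5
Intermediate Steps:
O = 968 (O = 4*242 = 968)
x = 72 (x = -2 + 74 = 72)
S(F) = (72 + F)*(-117/608 + 1217*F/1216) (S(F) = (F + 72)*(F + ((F + 14) - 248)/(248 + 968)) = (72 + F)*(F + ((14 + F) - 248)/1216) = (72 + F)*(F + (-234 + F)*(1/1216)) = (72 + F)*(F + (-117/608 + F/1216)) = (72 + F)*(-117/608 + 1217*F/1216))
(S(-483) - 1*(-53304)) - 1*(-474516) = ((-1053/76 + (1217/1216)*(-483)² + (43695/608)*(-483)) - 1*(-53304)) - 1*(-474516) = ((-1053/76 + (1217/1216)*233289 - 21104685/608) + 53304) + 474516 = ((-1053/76 + 283912713/1216 - 21104685/608) + 53304) + 474516 = (241686495/1216 + 53304) + 474516 = 306504159/1216 + 474516 = 883515615/1216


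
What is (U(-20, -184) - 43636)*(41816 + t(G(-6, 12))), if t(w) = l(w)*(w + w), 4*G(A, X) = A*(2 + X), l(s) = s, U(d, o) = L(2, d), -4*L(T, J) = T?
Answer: -1863191277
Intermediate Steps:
L(T, J) = -T/4
U(d, o) = -½ (U(d, o) = -¼*2 = -½)
G(A, X) = A*(2 + X)/4 (G(A, X) = (A*(2 + X))/4 = A*(2 + X)/4)
t(w) = 2*w² (t(w) = w*(w + w) = w*(2*w) = 2*w²)
(U(-20, -184) - 43636)*(41816 + t(G(-6, 12))) = (-½ - 43636)*(41816 + 2*((¼)*(-6)*(2 + 12))²) = -87273*(41816 + 2*((¼)*(-6)*14)²)/2 = -87273*(41816 + 2*(-21)²)/2 = -87273*(41816 + 2*441)/2 = -87273*(41816 + 882)/2 = -87273/2*42698 = -1863191277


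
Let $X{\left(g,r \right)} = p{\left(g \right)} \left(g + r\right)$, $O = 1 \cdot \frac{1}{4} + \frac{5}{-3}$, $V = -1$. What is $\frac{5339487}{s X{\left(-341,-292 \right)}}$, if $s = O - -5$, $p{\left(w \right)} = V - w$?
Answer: $- \frac{5339487}{771205} \approx -6.9236$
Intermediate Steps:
$O = - \frac{17}{12}$ ($O = 1 \cdot \frac{1}{4} + 5 \left(- \frac{1}{3}\right) = \frac{1}{4} - \frac{5}{3} = - \frac{17}{12} \approx -1.4167$)
$p{\left(w \right)} = -1 - w$
$X{\left(g,r \right)} = \left(-1 - g\right) \left(g + r\right)$
$s = \frac{43}{12}$ ($s = - \frac{17}{12} - -5 = - \frac{17}{12} + 5 = \frac{43}{12} \approx 3.5833$)
$\frac{5339487}{s X{\left(-341,-292 \right)}} = \frac{5339487}{\frac{43}{12} \left(- \left(1 - 341\right) \left(-341 - 292\right)\right)} = \frac{5339487}{\frac{43}{12} \left(\left(-1\right) \left(-340\right) \left(-633\right)\right)} = \frac{5339487}{\frac{43}{12} \left(-215220\right)} = \frac{5339487}{-771205} = 5339487 \left(- \frac{1}{771205}\right) = - \frac{5339487}{771205}$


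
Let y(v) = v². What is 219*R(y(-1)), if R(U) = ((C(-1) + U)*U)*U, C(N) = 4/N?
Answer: -657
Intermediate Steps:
R(U) = U²*(-4 + U) (R(U) = ((4/(-1) + U)*U)*U = ((4*(-1) + U)*U)*U = ((-4 + U)*U)*U = (U*(-4 + U))*U = U²*(-4 + U))
219*R(y(-1)) = 219*(((-1)²)²*(-4 + (-1)²)) = 219*(1²*(-4 + 1)) = 219*(1*(-3)) = 219*(-3) = -657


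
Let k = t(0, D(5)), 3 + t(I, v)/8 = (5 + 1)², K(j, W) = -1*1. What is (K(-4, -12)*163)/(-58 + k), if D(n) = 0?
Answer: -163/206 ≈ -0.79126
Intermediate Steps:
K(j, W) = -1
t(I, v) = 264 (t(I, v) = -24 + 8*(5 + 1)² = -24 + 8*6² = -24 + 8*36 = -24 + 288 = 264)
k = 264
(K(-4, -12)*163)/(-58 + k) = (-1*163)/(-58 + 264) = -163/206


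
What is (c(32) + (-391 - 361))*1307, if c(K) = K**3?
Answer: 41844912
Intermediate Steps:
(c(32) + (-391 - 361))*1307 = (32**3 + (-391 - 361))*1307 = (32768 - 752)*1307 = 32016*1307 = 41844912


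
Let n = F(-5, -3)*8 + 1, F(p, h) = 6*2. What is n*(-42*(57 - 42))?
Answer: -61110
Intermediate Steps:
F(p, h) = 12
n = 97 (n = 12*8 + 1 = 96 + 1 = 97)
n*(-42*(57 - 42)) = 97*(-42*(57 - 42)) = 97*(-42*15) = 97*(-630) = -61110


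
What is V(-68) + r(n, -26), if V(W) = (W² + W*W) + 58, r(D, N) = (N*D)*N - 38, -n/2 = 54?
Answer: -63740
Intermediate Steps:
n = -108 (n = -2*54 = -108)
r(D, N) = -38 + D*N² (r(D, N) = (D*N)*N - 38 = D*N² - 38 = -38 + D*N²)
V(W) = 58 + 2*W² (V(W) = (W² + W²) + 58 = 2*W² + 58 = 58 + 2*W²)
V(-68) + r(n, -26) = (58 + 2*(-68)²) + (-38 - 108*(-26)²) = (58 + 2*4624) + (-38 - 108*676) = (58 + 9248) + (-38 - 73008) = 9306 - 73046 = -63740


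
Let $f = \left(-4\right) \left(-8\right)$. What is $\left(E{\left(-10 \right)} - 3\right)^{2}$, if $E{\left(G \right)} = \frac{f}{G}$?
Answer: $\frac{961}{25} \approx 38.44$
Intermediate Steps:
$f = 32$
$E{\left(G \right)} = \frac{32}{G}$
$\left(E{\left(-10 \right)} - 3\right)^{2} = \left(\frac{32}{-10} - 3\right)^{2} = \left(32 \left(- \frac{1}{10}\right) - 3\right)^{2} = \left(- \frac{16}{5} - 3\right)^{2} = \left(- \frac{31}{5}\right)^{2} = \frac{961}{25}$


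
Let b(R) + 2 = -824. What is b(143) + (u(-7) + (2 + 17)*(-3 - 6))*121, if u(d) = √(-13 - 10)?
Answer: -21517 + 121*I*√23 ≈ -21517.0 + 580.3*I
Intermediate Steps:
b(R) = -826 (b(R) = -2 - 824 = -826)
u(d) = I*√23 (u(d) = √(-23) = I*√23)
b(143) + (u(-7) + (2 + 17)*(-3 - 6))*121 = -826 + (I*√23 + (2 + 17)*(-3 - 6))*121 = -826 + (I*√23 + 19*(-9))*121 = -826 + (I*√23 - 171)*121 = -826 + (-171 + I*√23)*121 = -826 + (-20691 + 121*I*√23) = -21517 + 121*I*√23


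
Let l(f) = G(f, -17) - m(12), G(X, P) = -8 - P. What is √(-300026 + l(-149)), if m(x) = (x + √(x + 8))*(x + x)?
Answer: √(-300305 - 48*√5) ≈ 548.1*I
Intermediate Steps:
m(x) = 2*x*(x + √(8 + x)) (m(x) = (x + √(8 + x))*(2*x) = 2*x*(x + √(8 + x)))
l(f) = -279 - 48*√5 (l(f) = (-8 - 1*(-17)) - 2*12*(12 + √(8 + 12)) = (-8 + 17) - 2*12*(12 + √20) = 9 - 2*12*(12 + 2*√5) = 9 - (288 + 48*√5) = 9 + (-288 - 48*√5) = -279 - 48*√5)
√(-300026 + l(-149)) = √(-300026 + (-279 - 48*√5)) = √(-300305 - 48*√5)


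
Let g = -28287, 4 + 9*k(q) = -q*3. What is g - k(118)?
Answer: -254225/9 ≈ -28247.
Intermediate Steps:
k(q) = -4/9 - q/3 (k(q) = -4/9 + (-q*3)/9 = -4/9 + (-3*q)/9 = -4/9 - q/3)
g - k(118) = -28287 - (-4/9 - 1/3*118) = -28287 - (-4/9 - 118/3) = -28287 - 1*(-358/9) = -28287 + 358/9 = -254225/9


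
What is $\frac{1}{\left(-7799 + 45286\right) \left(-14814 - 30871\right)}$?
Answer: $- \frac{1}{1712593595} \approx -5.8391 \cdot 10^{-10}$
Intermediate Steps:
$\frac{1}{\left(-7799 + 45286\right) \left(-14814 - 30871\right)} = \frac{1}{37487 \left(-45685\right)} = \frac{1}{-1712593595} = - \frac{1}{1712593595}$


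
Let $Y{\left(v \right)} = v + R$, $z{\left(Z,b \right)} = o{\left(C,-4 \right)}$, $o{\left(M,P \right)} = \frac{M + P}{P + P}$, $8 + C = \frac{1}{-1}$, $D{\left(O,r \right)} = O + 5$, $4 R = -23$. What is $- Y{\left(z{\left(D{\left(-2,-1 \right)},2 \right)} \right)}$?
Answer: $\frac{33}{8} \approx 4.125$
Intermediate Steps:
$R = - \frac{23}{4}$ ($R = \frac{1}{4} \left(-23\right) = - \frac{23}{4} \approx -5.75$)
$D{\left(O,r \right)} = 5 + O$
$C = -9$ ($C = -8 + \frac{1}{-1} = -8 - 1 = -9$)
$o{\left(M,P \right)} = \frac{M + P}{2 P}$
$z{\left(Z,b \right)} = \frac{13}{8}$ ($z{\left(Z,b \right)} = \frac{-9 - 4}{2 \left(-4\right)} = \frac{1}{2} \left(- \frac{1}{4}\right) \left(-13\right) = \frac{13}{8}$)
$Y{\left(v \right)} = - \frac{23}{4} + v$ ($Y{\left(v \right)} = v - \frac{23}{4} = - \frac{23}{4} + v$)
$- Y{\left(z{\left(D{\left(-2,-1 \right)},2 \right)} \right)} = - (- \frac{23}{4} + \frac{13}{8}) = \left(-1\right) \left(- \frac{33}{8}\right) = \frac{33}{8}$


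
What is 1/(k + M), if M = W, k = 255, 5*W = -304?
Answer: 5/971 ≈ 0.0051493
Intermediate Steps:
W = -304/5 (W = (⅕)*(-304) = -304/5 ≈ -60.800)
M = -304/5 ≈ -60.800
1/(k + M) = 1/(255 - 304/5) = 1/(971/5) = 5/971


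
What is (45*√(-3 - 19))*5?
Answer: 225*I*√22 ≈ 1055.3*I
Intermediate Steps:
(45*√(-3 - 19))*5 = (45*√(-22))*5 = (45*(I*√22))*5 = (45*I*√22)*5 = 225*I*√22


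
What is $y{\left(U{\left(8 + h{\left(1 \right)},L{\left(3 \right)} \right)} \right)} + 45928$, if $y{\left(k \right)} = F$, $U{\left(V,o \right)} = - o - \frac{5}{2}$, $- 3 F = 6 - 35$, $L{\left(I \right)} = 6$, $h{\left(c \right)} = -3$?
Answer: $\frac{137813}{3} \approx 45938.0$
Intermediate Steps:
$F = \frac{29}{3}$ ($F = - \frac{6 - 35}{3} = \left(- \frac{1}{3}\right) \left(-29\right) = \frac{29}{3} \approx 9.6667$)
$U{\left(V,o \right)} = - \frac{5}{2} - o$ ($U{\left(V,o \right)} = - o - \frac{5}{2} = - \frac{5}{2} - o$)
$y{\left(k \right)} = \frac{29}{3}$
$y{\left(U{\left(8 + h{\left(1 \right)},L{\left(3 \right)} \right)} \right)} + 45928 = \frac{29}{3} + 45928 = \frac{137813}{3}$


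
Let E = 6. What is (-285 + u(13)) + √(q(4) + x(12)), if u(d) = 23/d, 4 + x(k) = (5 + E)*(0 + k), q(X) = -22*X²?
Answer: -3682/13 + 4*I*√14 ≈ -283.23 + 14.967*I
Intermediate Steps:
x(k) = -4 + 11*k (x(k) = -4 + (5 + 6)*(0 + k) = -4 + 11*k)
(-285 + u(13)) + √(q(4) + x(12)) = (-285 + 23/13) + √(-22*4² + (-4 + 11*12)) = (-285 + 23*(1/13)) + √(-22*16 + (-4 + 132)) = (-285 + 23/13) + √(-352 + 128) = -3682/13 + √(-224) = -3682/13 + 4*I*√14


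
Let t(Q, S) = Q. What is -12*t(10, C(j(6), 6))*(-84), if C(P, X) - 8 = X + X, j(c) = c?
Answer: 10080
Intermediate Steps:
C(P, X) = 8 + 2*X (C(P, X) = 8 + (X + X) = 8 + 2*X)
-12*t(10, C(j(6), 6))*(-84) = -12*10*(-84) = -120*(-84) = 10080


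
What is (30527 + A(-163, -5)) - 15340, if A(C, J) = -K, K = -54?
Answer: 15241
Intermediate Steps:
A(C, J) = 54 (A(C, J) = -1*(-54) = 54)
(30527 + A(-163, -5)) - 15340 = (30527 + 54) - 15340 = 30581 - 15340 = 15241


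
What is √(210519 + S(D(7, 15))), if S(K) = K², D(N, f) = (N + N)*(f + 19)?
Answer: √437095 ≈ 661.13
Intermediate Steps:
D(N, f) = 2*N*(19 + f) (D(N, f) = (2*N)*(19 + f) = 2*N*(19 + f))
√(210519 + S(D(7, 15))) = √(210519 + (2*7*(19 + 15))²) = √(210519 + (2*7*34)²) = √(210519 + 476²) = √(210519 + 226576) = √437095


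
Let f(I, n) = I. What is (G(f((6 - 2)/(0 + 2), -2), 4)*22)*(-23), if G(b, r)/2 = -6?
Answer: 6072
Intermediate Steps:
G(b, r) = -12 (G(b, r) = 2*(-6) = -12)
(G(f((6 - 2)/(0 + 2), -2), 4)*22)*(-23) = -12*22*(-23) = -264*(-23) = 6072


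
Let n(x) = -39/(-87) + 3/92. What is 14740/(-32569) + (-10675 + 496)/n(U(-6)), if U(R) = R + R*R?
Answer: -884513873888/41786027 ≈ -21168.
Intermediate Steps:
U(R) = R + R²
n(x) = 1283/2668 (n(x) = -39*(-1/87) + 3*(1/92) = 13/29 + 3/92 = 1283/2668)
14740/(-32569) + (-10675 + 496)/n(U(-6)) = 14740/(-32569) + (-10675 + 496)/(1283/2668) = 14740*(-1/32569) - 10179*2668/1283 = -14740/32569 - 27157572/1283 = -884513873888/41786027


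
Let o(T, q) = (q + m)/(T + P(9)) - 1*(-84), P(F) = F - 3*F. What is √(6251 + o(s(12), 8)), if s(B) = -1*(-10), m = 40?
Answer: √6329 ≈ 79.555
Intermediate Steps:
s(B) = 10
P(F) = -2*F
o(T, q) = 84 + (40 + q)/(-18 + T) (o(T, q) = (q + 40)/(T - 2*9) - 1*(-84) = (40 + q)/(T - 18) + 84 = (40 + q)/(-18 + T) + 84 = 84 + (40 + q)/(-18 + T))
√(6251 + o(s(12), 8)) = √(6251 + (-1472 + 8 + 84*10)/(-18 + 10)) = √(6251 + (-1472 + 8 + 840)/(-8)) = √(6251 - ⅛*(-624)) = √(6251 + 78) = √6329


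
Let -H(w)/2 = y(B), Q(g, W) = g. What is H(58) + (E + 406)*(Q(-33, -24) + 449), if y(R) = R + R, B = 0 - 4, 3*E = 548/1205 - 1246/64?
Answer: 200361851/1205 ≈ 1.6628e+5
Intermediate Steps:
E = -244393/38560 (E = (548/1205 - 1246/64)/3 = (548*(1/1205) - 1246*1/64)/3 = (548/1205 - 623/32)/3 = (⅓)*(-733179/38560) = -244393/38560 ≈ -6.3380)
B = -4
y(R) = 2*R
H(w) = 16 (H(w) = -4*(-4) = -2*(-8) = 16)
H(58) + (E + 406)*(Q(-33, -24) + 449) = 16 + (-244393/38560 + 406)*(-33 + 449) = 16 + (15410967/38560)*416 = 16 + 200342571/1205 = 200361851/1205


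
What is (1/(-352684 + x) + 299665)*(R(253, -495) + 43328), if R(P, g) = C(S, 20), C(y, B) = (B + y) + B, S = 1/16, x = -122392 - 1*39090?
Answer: 106912720137428821/8226656 ≈ 1.2996e+10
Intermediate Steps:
x = -161482 (x = -122392 - 39090 = -161482)
S = 1/16 ≈ 0.062500
C(y, B) = y + 2*B
R(P, g) = 641/16 (R(P, g) = 1/16 + 2*20 = 1/16 + 40 = 641/16)
(1/(-352684 + x) + 299665)*(R(253, -495) + 43328) = (1/(-352684 - 161482) + 299665)*(641/16 + 43328) = (1/(-514166) + 299665)*(693889/16) = (-1/514166 + 299665)*(693889/16) = (154077554389/514166)*(693889/16) = 106912720137428821/8226656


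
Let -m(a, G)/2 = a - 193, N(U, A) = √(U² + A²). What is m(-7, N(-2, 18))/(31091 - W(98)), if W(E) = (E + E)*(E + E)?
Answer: -16/293 ≈ -0.054608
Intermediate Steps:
N(U, A) = √(A² + U²)
W(E) = 4*E² (W(E) = (2*E)*(2*E) = 4*E²)
m(a, G) = 386 - 2*a (m(a, G) = -2*(a - 193) = -2*(-193 + a) = 386 - 2*a)
m(-7, N(-2, 18))/(31091 - W(98)) = (386 - 2*(-7))/(31091 - 4*98²) = (386 + 14)/(31091 - 4*9604) = 400/(31091 - 1*38416) = 400/(31091 - 38416) = 400/(-7325) = 400*(-1/7325) = -16/293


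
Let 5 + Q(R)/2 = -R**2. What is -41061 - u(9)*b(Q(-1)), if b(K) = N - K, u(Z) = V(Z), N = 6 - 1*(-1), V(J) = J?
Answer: -41232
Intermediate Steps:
Q(R) = -10 - 2*R**2 (Q(R) = -10 + 2*(-R**2) = -10 - 2*R**2)
N = 7 (N = 6 + 1 = 7)
u(Z) = Z
b(K) = 7 - K
-41061 - u(9)*b(Q(-1)) = -41061 - 9*(7 - (-10 - 2*(-1)**2)) = -41061 - 9*(7 - (-10 - 2*1)) = -41061 - 9*(7 - (-10 - 2)) = -41061 - 9*(7 - 1*(-12)) = -41061 - 9*(7 + 12) = -41061 - 9*19 = -41061 - 1*171 = -41061 - 171 = -41232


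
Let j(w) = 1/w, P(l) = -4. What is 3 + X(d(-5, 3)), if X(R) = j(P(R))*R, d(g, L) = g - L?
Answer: 5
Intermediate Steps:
X(R) = -R/4 (X(R) = R/(-4) = -R/4)
3 + X(d(-5, 3)) = 3 - (-5 - 1*3)/4 = 3 - (-5 - 3)/4 = 3 - 1/4*(-8) = 3 + 2 = 5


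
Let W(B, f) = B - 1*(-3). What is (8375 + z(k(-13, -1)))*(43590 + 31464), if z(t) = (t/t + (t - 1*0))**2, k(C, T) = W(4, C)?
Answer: 633380706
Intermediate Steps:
W(B, f) = 3 + B (W(B, f) = B + 3 = 3 + B)
k(C, T) = 7 (k(C, T) = 3 + 4 = 7)
z(t) = (1 + t)**2 (z(t) = (1 + (t + 0))**2 = (1 + t)**2)
(8375 + z(k(-13, -1)))*(43590 + 31464) = (8375 + (1 + 7)**2)*(43590 + 31464) = (8375 + 8**2)*75054 = (8375 + 64)*75054 = 8439*75054 = 633380706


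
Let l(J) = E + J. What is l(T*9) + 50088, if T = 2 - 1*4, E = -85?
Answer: 49985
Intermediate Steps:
T = -2 (T = 2 - 4 = -2)
l(J) = -85 + J
l(T*9) + 50088 = (-85 - 2*9) + 50088 = (-85 - 18) + 50088 = -103 + 50088 = 49985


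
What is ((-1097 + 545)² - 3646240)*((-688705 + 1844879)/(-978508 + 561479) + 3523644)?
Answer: -4910255420303723072/417029 ≈ -1.1774e+13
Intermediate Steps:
((-1097 + 545)² - 3646240)*((-688705 + 1844879)/(-978508 + 561479) + 3523644) = ((-552)² - 3646240)*(1156174/(-417029) + 3523644) = (304704 - 3646240)*(1156174*(-1/417029) + 3523644) = -3341536*(-1156174/417029 + 3523644) = -3341536*1469460577502/417029 = -4910255420303723072/417029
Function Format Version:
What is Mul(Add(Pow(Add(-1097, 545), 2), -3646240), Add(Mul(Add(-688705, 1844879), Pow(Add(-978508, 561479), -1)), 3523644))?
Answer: Rational(-4910255420303723072, 417029) ≈ -1.1774e+13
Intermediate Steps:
Mul(Add(Pow(Add(-1097, 545), 2), -3646240), Add(Mul(Add(-688705, 1844879), Pow(Add(-978508, 561479), -1)), 3523644)) = Mul(Add(Pow(-552, 2), -3646240), Add(Mul(1156174, Pow(-417029, -1)), 3523644)) = Mul(Add(304704, -3646240), Add(Mul(1156174, Rational(-1, 417029)), 3523644)) = Mul(-3341536, Add(Rational(-1156174, 417029), 3523644)) = Mul(-3341536, Rational(1469460577502, 417029)) = Rational(-4910255420303723072, 417029)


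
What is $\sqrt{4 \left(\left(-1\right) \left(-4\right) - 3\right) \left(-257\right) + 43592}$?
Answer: $2 \sqrt{10641} \approx 206.31$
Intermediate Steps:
$\sqrt{4 \left(\left(-1\right) \left(-4\right) - 3\right) \left(-257\right) + 43592} = \sqrt{4 \left(4 - 3\right) \left(-257\right) + 43592} = \sqrt{4 \cdot 1 \left(-257\right) + 43592} = \sqrt{4 \left(-257\right) + 43592} = \sqrt{-1028 + 43592} = \sqrt{42564} = 2 \sqrt{10641}$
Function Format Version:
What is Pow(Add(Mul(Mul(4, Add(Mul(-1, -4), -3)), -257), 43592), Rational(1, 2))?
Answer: Mul(2, Pow(10641, Rational(1, 2))) ≈ 206.31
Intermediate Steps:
Pow(Add(Mul(Mul(4, Add(Mul(-1, -4), -3)), -257), 43592), Rational(1, 2)) = Pow(Add(Mul(Mul(4, Add(4, -3)), -257), 43592), Rational(1, 2)) = Pow(Add(Mul(Mul(4, 1), -257), 43592), Rational(1, 2)) = Pow(Add(Mul(4, -257), 43592), Rational(1, 2)) = Pow(Add(-1028, 43592), Rational(1, 2)) = Pow(42564, Rational(1, 2)) = Mul(2, Pow(10641, Rational(1, 2)))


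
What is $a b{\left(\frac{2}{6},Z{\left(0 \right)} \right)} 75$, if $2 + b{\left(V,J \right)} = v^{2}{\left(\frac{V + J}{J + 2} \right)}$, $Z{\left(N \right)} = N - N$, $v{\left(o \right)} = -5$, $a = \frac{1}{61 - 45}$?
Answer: $\frac{1725}{16} \approx 107.81$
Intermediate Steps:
$a = \frac{1}{16} \approx 0.0625$
$Z{\left(N \right)} = 0$
$b{\left(V,J \right)} = 23$ ($b{\left(V,J \right)} = -2 + \left(-5\right)^{2} = -2 + 25 = 23$)
$a b{\left(\frac{2}{6},Z{\left(0 \right)} \right)} 75 = \frac{1}{16} \cdot 23 \cdot 75 = \frac{23}{16} \cdot 75 = \frac{1725}{16}$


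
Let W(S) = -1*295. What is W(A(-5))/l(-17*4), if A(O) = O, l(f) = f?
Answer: 295/68 ≈ 4.3382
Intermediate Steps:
W(S) = -295
W(A(-5))/l(-17*4) = -295/((-17*4)) = -295/(-68) = -295*(-1/68) = 295/68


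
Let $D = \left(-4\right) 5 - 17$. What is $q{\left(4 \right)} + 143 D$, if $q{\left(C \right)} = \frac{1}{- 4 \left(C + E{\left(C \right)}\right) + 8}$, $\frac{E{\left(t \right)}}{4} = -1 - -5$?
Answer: $- \frac{380953}{72} \approx -5291.0$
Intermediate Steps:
$E{\left(t \right)} = 16$ ($E{\left(t \right)} = 4 \left(-1 - -5\right) = 4 \left(-1 + 5\right) = 4 \cdot 4 = 16$)
$D = -37$ ($D = -20 - 17 = -37$)
$q{\left(C \right)} = \frac{1}{-56 - 4 C}$ ($q{\left(C \right)} = \frac{1}{- 4 \left(C + 16\right) + 8} = \frac{1}{- 4 \left(16 + C\right) + 8} = \frac{1}{\left(-64 - 4 C\right) + 8} = \frac{1}{-56 - 4 C}$)
$q{\left(4 \right)} + 143 D = - \frac{1}{56 + 4 \cdot 4} + 143 \left(-37\right) = - \frac{1}{56 + 16} - 5291 = - \frac{1}{72} - 5291 = - \frac{380953}{72}$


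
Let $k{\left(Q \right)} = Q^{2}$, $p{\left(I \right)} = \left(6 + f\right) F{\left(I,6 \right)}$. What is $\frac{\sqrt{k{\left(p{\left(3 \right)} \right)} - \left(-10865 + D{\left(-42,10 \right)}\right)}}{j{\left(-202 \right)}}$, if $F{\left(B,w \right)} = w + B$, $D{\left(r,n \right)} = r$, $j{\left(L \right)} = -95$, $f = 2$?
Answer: $- \frac{\sqrt{16091}}{95} \approx -1.3353$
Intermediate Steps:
$F{\left(B,w \right)} = B + w$
$p{\left(I \right)} = 48 + 8 I$ ($p{\left(I \right)} = \left(6 + 2\right) \left(I + 6\right) = 8 \left(6 + I\right) = 48 + 8 I$)
$\frac{\sqrt{k{\left(p{\left(3 \right)} \right)} - \left(-10865 + D{\left(-42,10 \right)}\right)}}{j{\left(-202 \right)}} = \frac{\sqrt{\left(48 + 8 \cdot 3\right)^{2} + \left(10865 - -42\right)}}{-95} = \sqrt{\left(48 + 24\right)^{2} + \left(10865 + 42\right)} \left(- \frac{1}{95}\right) = \sqrt{72^{2} + 10907} \left(- \frac{1}{95}\right) = \sqrt{5184 + 10907} \left(- \frac{1}{95}\right) = \sqrt{16091} \left(- \frac{1}{95}\right) = - \frac{\sqrt{16091}}{95}$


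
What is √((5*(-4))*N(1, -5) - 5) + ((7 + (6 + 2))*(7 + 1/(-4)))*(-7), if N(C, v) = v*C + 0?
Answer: -2835/4 + √95 ≈ -699.00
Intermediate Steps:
N(C, v) = C*v (N(C, v) = C*v + 0 = C*v)
√((5*(-4))*N(1, -5) - 5) + ((7 + (6 + 2))*(7 + 1/(-4)))*(-7) = √((5*(-4))*(1*(-5)) - 5) + ((7 + (6 + 2))*(7 + 1/(-4)))*(-7) = √(-20*(-5) - 5) + ((7 + 8)*(7 - ¼))*(-7) = √(100 - 5) + (15*(27/4))*(-7) = √95 + (405/4)*(-7) = √95 - 2835/4 = -2835/4 + √95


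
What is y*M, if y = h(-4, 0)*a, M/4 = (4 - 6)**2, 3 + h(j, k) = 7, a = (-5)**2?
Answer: 1600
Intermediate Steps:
a = 25
h(j, k) = 4 (h(j, k) = -3 + 7 = 4)
M = 16 (M = 4*(4 - 6)**2 = 4*(-2)**2 = 4*4 = 16)
y = 100 (y = 4*25 = 100)
y*M = 100*16 = 1600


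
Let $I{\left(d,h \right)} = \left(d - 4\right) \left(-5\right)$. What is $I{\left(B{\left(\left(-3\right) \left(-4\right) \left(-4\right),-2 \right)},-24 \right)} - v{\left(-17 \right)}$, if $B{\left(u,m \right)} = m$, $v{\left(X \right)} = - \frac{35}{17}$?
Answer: $\frac{545}{17} \approx 32.059$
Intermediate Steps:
$v{\left(X \right)} = - \frac{35}{17}$ ($v{\left(X \right)} = \left(-35\right) \frac{1}{17} = - \frac{35}{17}$)
$I{\left(d,h \right)} = 20 - 5 d$ ($I{\left(d,h \right)} = \left(-4 + d\right) \left(-5\right) = 20 - 5 d$)
$I{\left(B{\left(\left(-3\right) \left(-4\right) \left(-4\right),-2 \right)},-24 \right)} - v{\left(-17 \right)} = \left(20 - -10\right) - - \frac{35}{17} = \left(20 + 10\right) + \frac{35}{17} = 30 + \frac{35}{17} = \frac{545}{17}$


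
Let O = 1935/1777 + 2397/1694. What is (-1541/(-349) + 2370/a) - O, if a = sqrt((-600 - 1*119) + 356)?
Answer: 2008238467/1050573062 - 790*I*sqrt(3)/11 ≈ 1.9116 - 124.39*I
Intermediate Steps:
a = 11*I*sqrt(3) (a = sqrt((-600 - 119) + 356) = sqrt(-719 + 356) = sqrt(-363) = 11*I*sqrt(3) ≈ 19.053*I)
O = 7537359/3010238 (O = 1935*(1/1777) + 2397*(1/1694) = 1935/1777 + 2397/1694 = 7537359/3010238 ≈ 2.5039)
(-1541/(-349) + 2370/a) - O = (-1541/(-349) + 2370/((11*I*sqrt(3)))) - 1*7537359/3010238 = (-1541*(-1/349) + 2370*(-I*sqrt(3)/33)) - 7537359/3010238 = (1541/349 - 790*I*sqrt(3)/11) - 7537359/3010238 = 2008238467/1050573062 - 790*I*sqrt(3)/11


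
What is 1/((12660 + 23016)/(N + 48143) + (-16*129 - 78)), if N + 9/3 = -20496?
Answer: -6911/14794443 ≈ -0.00046713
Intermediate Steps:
N = -20499 (N = -3 - 20496 = -20499)
1/((12660 + 23016)/(N + 48143) + (-16*129 - 78)) = 1/((12660 + 23016)/(-20499 + 48143) + (-16*129 - 78)) = 1/(35676/27644 + (-2064 - 78)) = 1/(35676*(1/27644) - 2142) = 1/(8919/6911 - 2142) = 1/(-14794443/6911) = -6911/14794443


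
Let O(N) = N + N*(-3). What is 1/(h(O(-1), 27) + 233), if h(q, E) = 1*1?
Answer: 1/234 ≈ 0.0042735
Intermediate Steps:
O(N) = -2*N (O(N) = N - 3*N = -2*N)
h(q, E) = 1
1/(h(O(-1), 27) + 233) = 1/(1 + 233) = 1/234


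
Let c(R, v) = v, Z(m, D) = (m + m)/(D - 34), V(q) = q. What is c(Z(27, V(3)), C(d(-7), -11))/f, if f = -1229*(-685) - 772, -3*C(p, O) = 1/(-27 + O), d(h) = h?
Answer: 1/95884602 ≈ 1.0429e-8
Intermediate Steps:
Z(m, D) = 2*m/(-34 + D) (Z(m, D) = (2*m)/(-34 + D) = 2*m/(-34 + D))
C(p, O) = -1/(3*(-27 + O))
f = 841093 (f = 841865 - 772 = 841093)
c(Z(27, V(3)), C(d(-7), -11))/f = -1/(-81 + 3*(-11))/841093 = -1/(-81 - 33)*(1/841093) = -1/(-114)*(1/841093) = -1*(-1/114)*(1/841093) = (1/114)*(1/841093) = 1/95884602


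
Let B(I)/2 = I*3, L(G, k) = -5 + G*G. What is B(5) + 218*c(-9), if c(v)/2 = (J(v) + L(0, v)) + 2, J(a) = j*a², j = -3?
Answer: -107226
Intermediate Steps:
L(G, k) = -5 + G²
J(a) = -3*a²
B(I) = 6*I (B(I) = 2*(I*3) = 2*(3*I) = 6*I)
c(v) = -6 - 6*v² (c(v) = 2*((-3*v² + (-5 + 0²)) + 2) = 2*((-3*v² + (-5 + 0)) + 2) = 2*((-3*v² - 5) + 2) = 2*((-5 - 3*v²) + 2) = 2*(-3 - 3*v²) = -6 - 6*v²)
B(5) + 218*c(-9) = 6*5 + 218*(-6 - 6*(-9)²) = 30 + 218*(-6 - 6*81) = 30 + 218*(-6 - 486) = 30 + 218*(-492) = 30 - 107256 = -107226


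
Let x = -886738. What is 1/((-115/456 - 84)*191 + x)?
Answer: -456/411690557 ≈ -1.1076e-6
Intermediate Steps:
1/((-115/456 - 84)*191 + x) = 1/((-115/456 - 84)*191 - 886738) = 1/(-38419/456*191 - 886738) = 1/(-7338029/456 - 886738) = 1/(-411690557/456) = -456/411690557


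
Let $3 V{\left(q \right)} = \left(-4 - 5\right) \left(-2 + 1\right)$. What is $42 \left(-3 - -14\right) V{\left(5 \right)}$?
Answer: $1386$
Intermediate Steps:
$V{\left(q \right)} = 3$ ($V{\left(q \right)} = \frac{\left(-4 - 5\right) \left(-2 + 1\right)}{3} = \frac{\left(-9\right) \left(-1\right)}{3} = \frac{1}{3} \cdot 9 = 3$)
$42 \left(-3 - -14\right) V{\left(5 \right)} = 42 \left(-3 - -14\right) 3 = 42 \left(-3 + 14\right) 3 = 42 \cdot 11 \cdot 3 = 462 \cdot 3 = 1386$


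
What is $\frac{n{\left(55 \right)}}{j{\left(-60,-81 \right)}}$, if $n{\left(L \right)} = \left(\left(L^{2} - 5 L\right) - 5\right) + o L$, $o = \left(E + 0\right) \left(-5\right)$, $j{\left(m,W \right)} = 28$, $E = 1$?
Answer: $\frac{1235}{14} \approx 88.214$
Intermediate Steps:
$o = -5$ ($o = \left(1 + 0\right) \left(-5\right) = 1 \left(-5\right) = -5$)
$n{\left(L \right)} = -5 + L^{2} - 10 L$ ($n{\left(L \right)} = \left(\left(L^{2} - 5 L\right) - 5\right) - 5 L = \left(-5 + L^{2} - 5 L\right) - 5 L = -5 + L^{2} - 10 L$)
$\frac{n{\left(55 \right)}}{j{\left(-60,-81 \right)}} = \frac{-5 + 55^{2} - 550}{28} = \left(-5 + 3025 - 550\right) \frac{1}{28} = 2470 \cdot \frac{1}{28} = \frac{1235}{14}$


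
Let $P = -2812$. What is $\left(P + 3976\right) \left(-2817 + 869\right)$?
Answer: $-2267472$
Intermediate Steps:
$\left(P + 3976\right) \left(-2817 + 869\right) = \left(-2812 + 3976\right) \left(-2817 + 869\right) = 1164 \left(-1948\right) = -2267472$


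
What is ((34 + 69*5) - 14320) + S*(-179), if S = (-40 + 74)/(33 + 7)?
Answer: -281863/20 ≈ -14093.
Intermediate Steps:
S = 17/20 (S = 34/40 = 34*(1/40) = 17/20 ≈ 0.85000)
((34 + 69*5) - 14320) + S*(-179) = ((34 + 69*5) - 14320) + (17/20)*(-179) = ((34 + 345) - 14320) - 3043/20 = (379 - 14320) - 3043/20 = -13941 - 3043/20 = -281863/20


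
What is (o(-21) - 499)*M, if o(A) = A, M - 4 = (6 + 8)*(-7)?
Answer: 48880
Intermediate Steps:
M = -94 (M = 4 + (6 + 8)*(-7) = 4 + 14*(-7) = 4 - 98 = -94)
(o(-21) - 499)*M = (-21 - 499)*(-94) = -520*(-94) = 48880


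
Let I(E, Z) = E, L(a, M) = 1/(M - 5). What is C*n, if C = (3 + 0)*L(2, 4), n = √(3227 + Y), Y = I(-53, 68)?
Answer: -69*√6 ≈ -169.01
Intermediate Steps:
L(a, M) = 1/(-5 + M)
Y = -53
n = 23*√6 (n = √(3227 - 53) = √3174 = 23*√6 ≈ 56.338)
C = -3 (C = (3 + 0)/(-5 + 4) = 3/(-1) = 3*(-1) = -3)
C*n = -69*√6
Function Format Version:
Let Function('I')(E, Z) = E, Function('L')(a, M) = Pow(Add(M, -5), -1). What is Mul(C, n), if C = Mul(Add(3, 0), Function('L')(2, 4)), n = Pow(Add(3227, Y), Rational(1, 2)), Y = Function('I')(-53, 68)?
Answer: Mul(-69, Pow(6, Rational(1, 2))) ≈ -169.01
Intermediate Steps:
Function('L')(a, M) = Pow(Add(-5, M), -1)
Y = -53
n = Mul(23, Pow(6, Rational(1, 2))) (n = Pow(Add(3227, -53), Rational(1, 2)) = Pow(3174, Rational(1, 2)) = Mul(23, Pow(6, Rational(1, 2))) ≈ 56.338)
C = -3 (C = Mul(Add(3, 0), Pow(Add(-5, 4), -1)) = Mul(3, Pow(-1, -1)) = Mul(3, -1) = -3)
Mul(C, n) = Mul(-3, Mul(23, Pow(6, Rational(1, 2)))) = Mul(-69, Pow(6, Rational(1, 2)))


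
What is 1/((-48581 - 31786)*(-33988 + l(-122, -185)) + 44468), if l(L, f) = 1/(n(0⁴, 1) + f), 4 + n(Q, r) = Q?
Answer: 9/24584026403 ≈ 3.6609e-10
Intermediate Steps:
n(Q, r) = -4 + Q
l(L, f) = 1/(-4 + f) (l(L, f) = 1/((-4 + 0⁴) + f) = 1/((-4 + 0) + f) = 1/(-4 + f))
1/((-48581 - 31786)*(-33988 + l(-122, -185)) + 44468) = 1/((-48581 - 31786)*(-33988 + 1/(-4 - 185)) + 44468) = 1/(-80367*(-33988 + 1/(-189)) + 44468) = 1/(-80367*(-33988 - 1/189) + 44468) = 1/(-80367*(-6423733/189) + 44468) = 1/(24583626191/9 + 44468) = 1/(24584026403/9) = 9/24584026403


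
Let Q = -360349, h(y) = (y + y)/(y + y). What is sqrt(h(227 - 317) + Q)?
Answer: 2*I*sqrt(90087) ≈ 600.29*I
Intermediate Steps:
h(y) = 1 (h(y) = (2*y)/((2*y)) = (2*y)*(1/(2*y)) = 1)
sqrt(h(227 - 317) + Q) = sqrt(1 - 360349) = sqrt(-360348) = 2*I*sqrt(90087)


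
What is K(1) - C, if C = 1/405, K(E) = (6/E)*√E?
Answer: 2429/405 ≈ 5.9975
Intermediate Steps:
K(E) = 6/√E
C = 1/405 ≈ 0.0024691
K(1) - C = 6/√1 - 1*1/405 = 6*1 - 1/405 = 6 - 1/405 = 2429/405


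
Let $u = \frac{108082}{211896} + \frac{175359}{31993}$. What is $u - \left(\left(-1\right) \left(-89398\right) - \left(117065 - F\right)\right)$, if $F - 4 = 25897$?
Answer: $\frac{6006331515869}{3389594364} \approx 1772.0$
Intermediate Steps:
$F = 25901$ ($F = 4 + 25897 = 25901$)
$u = \frac{20307869045}{3389594364}$ ($u = 108082 \cdot \frac{1}{211896} + 175359 \cdot \frac{1}{31993} = \frac{54041}{105948} + \frac{175359}{31993} = \frac{20307869045}{3389594364} \approx 5.9912$)
$u - \left(\left(-1\right) \left(-89398\right) - \left(117065 - F\right)\right) = \frac{20307869045}{3389594364} - \left(\left(-1\right) \left(-89398\right) - \left(117065 - 25901\right)\right) = \frac{20307869045}{3389594364} - \left(89398 - \left(117065 - 25901\right)\right) = \frac{20307869045}{3389594364} - \left(89398 - 91164\right) = \frac{20307869045}{3389594364} - -1766 = \frac{20307869045}{3389594364} + 1766 = \frac{6006331515869}{3389594364}$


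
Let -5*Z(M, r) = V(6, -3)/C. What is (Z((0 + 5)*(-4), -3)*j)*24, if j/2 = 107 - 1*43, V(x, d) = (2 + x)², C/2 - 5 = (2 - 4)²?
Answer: -32768/15 ≈ -2184.5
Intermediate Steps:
C = 18 (C = 10 + 2*(2 - 4)² = 10 + 2*(-2)² = 10 + 2*4 = 10 + 8 = 18)
Z(M, r) = -32/45 (Z(M, r) = -(2 + 6)²/(5*18) = -8²/(5*18) = -64/(5*18) = -⅕*32/9 = -32/45)
j = 128 (j = 2*(107 - 1*43) = 2*(107 - 43) = 2*64 = 128)
(Z((0 + 5)*(-4), -3)*j)*24 = -32/45*128*24 = -4096/45*24 = -32768/15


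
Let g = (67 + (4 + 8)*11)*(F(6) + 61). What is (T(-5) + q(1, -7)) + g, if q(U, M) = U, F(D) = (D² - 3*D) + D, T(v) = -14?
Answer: 16902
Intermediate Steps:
F(D) = D² - 2*D
g = 16915 (g = (67 + (4 + 8)*11)*(6*(-2 + 6) + 61) = (67 + 12*11)*(6*4 + 61) = (67 + 132)*(24 + 61) = 199*85 = 16915)
(T(-5) + q(1, -7)) + g = (-14 + 1) + 16915 = -13 + 16915 = 16902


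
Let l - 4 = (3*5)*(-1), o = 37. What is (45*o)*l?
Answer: -18315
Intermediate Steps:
l = -11 (l = 4 + (3*5)*(-1) = 4 + 15*(-1) = 4 - 15 = -11)
(45*o)*l = (45*37)*(-11) = 1665*(-11) = -18315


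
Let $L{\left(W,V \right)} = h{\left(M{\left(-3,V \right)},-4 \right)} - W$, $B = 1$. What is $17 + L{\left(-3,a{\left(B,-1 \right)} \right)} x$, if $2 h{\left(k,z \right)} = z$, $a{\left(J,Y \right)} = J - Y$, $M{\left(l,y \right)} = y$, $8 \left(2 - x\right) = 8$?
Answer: $18$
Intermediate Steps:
$x = 1$ ($x = 2 - 1 = 1$)
$h{\left(k,z \right)} = \frac{z}{2}$
$L{\left(W,V \right)} = -2 - W$ ($L{\left(W,V \right)} = \frac{1}{2} \left(-4\right) - W = -2 - W$)
$17 + L{\left(-3,a{\left(B,-1 \right)} \right)} x = 17 + \left(-2 - -3\right) 1 = 17 + \left(-2 + 3\right) 1 = 17 + 1 \cdot 1 = 17 + 1 = 18$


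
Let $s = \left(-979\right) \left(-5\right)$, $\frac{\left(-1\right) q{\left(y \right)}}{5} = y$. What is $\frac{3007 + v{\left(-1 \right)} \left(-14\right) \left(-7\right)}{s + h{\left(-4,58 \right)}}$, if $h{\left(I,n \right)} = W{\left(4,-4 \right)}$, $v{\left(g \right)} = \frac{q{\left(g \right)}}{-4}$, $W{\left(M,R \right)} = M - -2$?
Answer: $\frac{5769}{9802} \approx 0.58855$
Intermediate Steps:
$q{\left(y \right)} = - 5 y$
$W{\left(M,R \right)} = 2 + M$ ($W{\left(M,R \right)} = M + 2 = 2 + M$)
$v{\left(g \right)} = \frac{5 g}{4}$ ($v{\left(g \right)} = \frac{\left(-5\right) g}{-4} = - 5 g \left(- \frac{1}{4}\right) = \frac{5 g}{4}$)
$h{\left(I,n \right)} = 6$ ($h{\left(I,n \right)} = 2 + 4 = 6$)
$s = 4895$
$\frac{3007 + v{\left(-1 \right)} \left(-14\right) \left(-7\right)}{s + h{\left(-4,58 \right)}} = \frac{3007 + \frac{5}{4} \left(-1\right) \left(-14\right) \left(-7\right)}{4895 + 6} = \frac{3007 + \left(- \frac{5}{4}\right) \left(-14\right) \left(-7\right)}{4901} = \left(3007 + \frac{35}{2} \left(-7\right)\right) \frac{1}{4901} = \left(3007 - \frac{245}{2}\right) \frac{1}{4901} = \frac{5769}{2} \cdot \frac{1}{4901} = \frac{5769}{9802}$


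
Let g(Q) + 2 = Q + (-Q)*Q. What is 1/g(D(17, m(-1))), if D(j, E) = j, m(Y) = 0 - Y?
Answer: -1/274 ≈ -0.0036496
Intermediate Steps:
m(Y) = -Y
g(Q) = -2 + Q - Q² (g(Q) = -2 + (Q + (-Q)*Q) = -2 + (Q - Q²) = -2 + Q - Q²)
1/g(D(17, m(-1))) = 1/(-2 + 17 - 1*17²) = 1/(-2 + 17 - 1*289) = 1/(-2 + 17 - 289) = 1/(-274) = -1/274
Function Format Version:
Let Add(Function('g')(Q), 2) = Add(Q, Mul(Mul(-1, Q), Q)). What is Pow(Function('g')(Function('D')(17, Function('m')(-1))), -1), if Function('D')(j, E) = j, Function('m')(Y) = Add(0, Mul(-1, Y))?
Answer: Rational(-1, 274) ≈ -0.0036496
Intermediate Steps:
Function('m')(Y) = Mul(-1, Y)
Function('g')(Q) = Add(-2, Q, Mul(-1, Pow(Q, 2))) (Function('g')(Q) = Add(-2, Add(Q, Mul(Mul(-1, Q), Q))) = Add(-2, Add(Q, Mul(-1, Pow(Q, 2)))) = Add(-2, Q, Mul(-1, Pow(Q, 2))))
Pow(Function('g')(Function('D')(17, Function('m')(-1))), -1) = Pow(Add(-2, 17, Mul(-1, Pow(17, 2))), -1) = Pow(Add(-2, 17, Mul(-1, 289)), -1) = Pow(Add(-2, 17, -289), -1) = Pow(-274, -1) = Rational(-1, 274)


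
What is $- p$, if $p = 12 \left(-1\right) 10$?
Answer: $120$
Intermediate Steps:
$p = -120$ ($p = \left(-12\right) 10 = -120$)
$- p = \left(-1\right) \left(-120\right) = 120$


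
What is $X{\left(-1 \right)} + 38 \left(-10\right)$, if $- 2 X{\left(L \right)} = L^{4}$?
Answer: $- \frac{761}{2} \approx -380.5$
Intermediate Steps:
$X{\left(L \right)} = - \frac{L^{4}}{2}$
$X{\left(-1 \right)} + 38 \left(-10\right) = - \frac{\left(-1\right)^{4}}{2} + 38 \left(-10\right) = \left(- \frac{1}{2}\right) 1 - 380 = - \frac{1}{2} - 380 = - \frac{761}{2}$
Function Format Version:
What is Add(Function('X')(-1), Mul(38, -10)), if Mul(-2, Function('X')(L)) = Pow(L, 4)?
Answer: Rational(-761, 2) ≈ -380.50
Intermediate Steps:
Function('X')(L) = Mul(Rational(-1, 2), Pow(L, 4))
Add(Function('X')(-1), Mul(38, -10)) = Add(Mul(Rational(-1, 2), Pow(-1, 4)), Mul(38, -10)) = Add(Mul(Rational(-1, 2), 1), -380) = Add(Rational(-1, 2), -380) = Rational(-761, 2)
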